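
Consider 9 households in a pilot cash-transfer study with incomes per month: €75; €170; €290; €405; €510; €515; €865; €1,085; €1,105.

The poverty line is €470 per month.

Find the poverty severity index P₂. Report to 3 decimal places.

Below z: €75, €170, €290, €405 (q = 4 of N = 9).
Shortfall ratios: (470−75)/470 = 0.8404; (470−170)/470 = 0.6383; (470−290)/470 = 0.3830; (470−405)/470 = 0.1383.
Squared: 0.7063; 0.4074; 0.1467; 0.0191.
Sum = 1.279538; P₂ = 1.279538 / 9 = 0.142.

0.142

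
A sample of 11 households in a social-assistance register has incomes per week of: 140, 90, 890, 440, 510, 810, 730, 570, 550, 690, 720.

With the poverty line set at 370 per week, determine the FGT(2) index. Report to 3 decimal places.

0.087

Incomes under z: 90, 140 (q = 2 of N = 11).
Relative gaps: (370−90)/370 = 0.7568; (370−140)/370 = 0.6216.
Squared: 0.5727; 0.3864.
Sum = 0.959094; P₂ = 0.959094 / 11 = 0.087.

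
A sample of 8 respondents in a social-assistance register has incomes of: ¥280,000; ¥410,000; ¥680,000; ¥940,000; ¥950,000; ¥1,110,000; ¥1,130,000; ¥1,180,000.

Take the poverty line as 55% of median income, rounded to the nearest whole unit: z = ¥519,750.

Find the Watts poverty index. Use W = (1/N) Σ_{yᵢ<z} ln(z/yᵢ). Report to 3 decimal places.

Poor units: ¥280,000, ¥410,000 (q = 2 of N = 8).
Log shortfalls: ln(519750/280000) = 0.6186; ln(519750/410000) = 0.2372.
W = 0.855749 / 8 = 0.107.

0.107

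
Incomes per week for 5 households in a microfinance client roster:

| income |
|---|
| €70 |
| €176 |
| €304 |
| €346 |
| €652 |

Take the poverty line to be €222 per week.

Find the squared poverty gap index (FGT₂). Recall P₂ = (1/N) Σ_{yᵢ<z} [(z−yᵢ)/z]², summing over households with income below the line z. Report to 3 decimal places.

Incomes under z: €70, €176 (q = 2 of N = 5).
Shortfall ratios: (222−70)/222 = 0.6847; (222−176)/222 = 0.2072.
Squared: 0.4688; 0.0429.
Sum = 0.511728; P₂ = 0.511728 / 5 = 0.102.

0.102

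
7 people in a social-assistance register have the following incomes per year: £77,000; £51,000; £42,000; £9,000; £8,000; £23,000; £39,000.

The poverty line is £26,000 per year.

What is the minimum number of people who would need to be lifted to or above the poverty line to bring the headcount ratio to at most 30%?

Currently q = 3 of N = 7 are below the line (H = 0.429).
A headcount ratio of at most 30% allows at most ⌊0.30 × 7⌋ = 2 poor people.
So at least 3 − 2 = 1 must be lifted.

1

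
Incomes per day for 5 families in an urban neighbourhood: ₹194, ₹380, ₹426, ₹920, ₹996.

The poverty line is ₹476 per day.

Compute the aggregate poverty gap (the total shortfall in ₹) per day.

₹428

Below the line: ₹194, ₹380, ₹426 (q = 3 of N = 5).
Individual gaps: 476−194 = 282; 476−380 = 96; 476−426 = 50.
Aggregate gap = ₹428.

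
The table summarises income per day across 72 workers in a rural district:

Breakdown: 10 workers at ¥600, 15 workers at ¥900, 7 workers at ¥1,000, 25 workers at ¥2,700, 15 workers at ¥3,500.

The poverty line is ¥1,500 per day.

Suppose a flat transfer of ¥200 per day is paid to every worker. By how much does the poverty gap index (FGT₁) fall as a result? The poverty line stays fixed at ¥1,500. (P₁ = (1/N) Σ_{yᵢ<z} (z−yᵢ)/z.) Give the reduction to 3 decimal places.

Before: below the line — 10×¥600, 15×¥900, 7×¥1,000; poverty gap index (FGT₁) = 0.19907.
After the ¥200 transfer: below the line — 10×¥800, 15×¥1,100, 7×¥1,200; poverty gap index (FGT₁) = 0.13981.
Reduction = 0.19907 − 0.13981 = 0.059.

0.059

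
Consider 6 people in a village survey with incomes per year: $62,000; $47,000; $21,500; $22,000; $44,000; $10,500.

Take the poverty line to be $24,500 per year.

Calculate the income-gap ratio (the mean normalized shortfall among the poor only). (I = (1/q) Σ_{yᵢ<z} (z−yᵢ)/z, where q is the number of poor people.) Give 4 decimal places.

Poor units: $10,500, $21,500, $22,000 (q = 3 of N = 6).
Relative gaps: 0.5714, 0.1224, 0.1020; sum = 0.795918.
I averages over the q = 3 poor units only: 0.795918 / 3 = 0.2653.

0.2653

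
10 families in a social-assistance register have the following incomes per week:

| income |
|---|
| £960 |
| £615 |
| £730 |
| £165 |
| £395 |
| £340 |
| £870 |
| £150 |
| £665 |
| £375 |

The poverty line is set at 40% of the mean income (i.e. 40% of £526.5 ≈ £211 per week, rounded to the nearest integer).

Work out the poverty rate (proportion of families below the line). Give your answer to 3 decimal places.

2 of the 10 families have income below £211.
H = 2/10 = 0.200.

0.200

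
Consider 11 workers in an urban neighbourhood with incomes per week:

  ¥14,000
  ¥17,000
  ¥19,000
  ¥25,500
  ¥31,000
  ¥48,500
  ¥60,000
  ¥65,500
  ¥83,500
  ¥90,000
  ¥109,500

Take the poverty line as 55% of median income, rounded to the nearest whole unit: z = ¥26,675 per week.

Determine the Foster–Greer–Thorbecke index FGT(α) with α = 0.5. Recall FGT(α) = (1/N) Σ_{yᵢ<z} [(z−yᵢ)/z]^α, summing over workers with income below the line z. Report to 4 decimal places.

0.1853

Incomes under z: ¥14,000, ¥17,000, ¥19,000, ¥25,500 (q = 4 of N = 11).
Shortfall ratios: (26675−14000)/26675 = 0.4752; (26675−17000)/26675 = 0.3627; (26675−19000)/26675 = 0.2877; (26675−25500)/26675 = 0.0440.
Raised to α = 0.5: 0.68932; 0.60225; 0.53640; 0.20988.
Sum = 2.037842; FGT(0.5) = 2.037842 / 11 = 0.1853.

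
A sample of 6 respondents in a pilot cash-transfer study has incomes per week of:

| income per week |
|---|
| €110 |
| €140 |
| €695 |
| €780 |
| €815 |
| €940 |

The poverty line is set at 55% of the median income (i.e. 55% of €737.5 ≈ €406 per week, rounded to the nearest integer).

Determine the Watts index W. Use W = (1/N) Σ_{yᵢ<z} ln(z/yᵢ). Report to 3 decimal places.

Poor units: €110, €140 (q = 2 of N = 6).
Log gaps: ln(406/110) = 1.3059; ln(406/140) = 1.0647.
W = 2.370584 / 6 = 0.395.

0.395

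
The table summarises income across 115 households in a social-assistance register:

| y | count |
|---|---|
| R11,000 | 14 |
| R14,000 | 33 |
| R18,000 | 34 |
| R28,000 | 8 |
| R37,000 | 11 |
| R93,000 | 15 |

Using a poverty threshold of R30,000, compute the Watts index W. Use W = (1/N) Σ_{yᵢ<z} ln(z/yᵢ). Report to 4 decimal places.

Below the line: 14×R11,000, 33×R14,000, 34×R18,000, 8×R28,000 (q = 89 of N = 115).
Log gaps: ln(30000/11000) = 1.0033 (×14); ln(30000/14000) = 0.7621 (×33); ln(30000/18000) = 0.5108 (×34); ln(30000/28000) = 0.0690 (×8).
W = 57.116865 / 115 = 0.4967.

0.4967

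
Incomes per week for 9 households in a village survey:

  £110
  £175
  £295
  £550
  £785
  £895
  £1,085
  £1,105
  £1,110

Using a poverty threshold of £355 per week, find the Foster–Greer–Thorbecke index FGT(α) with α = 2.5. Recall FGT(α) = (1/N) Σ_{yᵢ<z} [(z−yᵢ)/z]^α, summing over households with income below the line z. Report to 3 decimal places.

Below z: £110, £175, £295 (q = 3 of N = 9).
Normalized shortfalls: (355−110)/355 = 0.6901; (355−175)/355 = 0.5070; (355−295)/355 = 0.1690.
Raised to α = 2.5: 0.39568; 0.18307; 0.01174.
Sum = 0.590491; FGT(2.5) = 0.590491 / 9 = 0.066.

0.066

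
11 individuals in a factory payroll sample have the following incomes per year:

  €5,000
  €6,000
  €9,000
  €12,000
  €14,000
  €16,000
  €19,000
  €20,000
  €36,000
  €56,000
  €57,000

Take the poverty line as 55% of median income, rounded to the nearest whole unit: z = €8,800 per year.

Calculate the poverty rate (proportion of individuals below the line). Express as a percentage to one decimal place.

2 of the 11 individuals have income below €8,800.
H = 2/11 = 18.2%.

18.2%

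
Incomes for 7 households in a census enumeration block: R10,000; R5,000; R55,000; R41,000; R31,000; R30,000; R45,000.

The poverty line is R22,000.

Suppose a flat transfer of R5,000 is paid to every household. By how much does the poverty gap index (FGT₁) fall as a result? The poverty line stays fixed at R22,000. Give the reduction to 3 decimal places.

Before: below the line — R5,000, R10,000; poverty gap index (FGT₁) = 0.18831.
After the R5,000 transfer: below the line — R10,000, R15,000; poverty gap index (FGT₁) = 0.12338.
Reduction = 0.18831 − 0.12338 = 0.065.

0.065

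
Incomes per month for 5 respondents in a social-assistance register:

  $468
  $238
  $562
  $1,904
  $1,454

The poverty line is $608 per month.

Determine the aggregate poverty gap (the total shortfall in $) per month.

Below the line: $238, $468, $562 (q = 3 of N = 5).
Individual gaps: 608−238 = 370; 608−468 = 140; 608−562 = 46.
Aggregate gap = $556.

$556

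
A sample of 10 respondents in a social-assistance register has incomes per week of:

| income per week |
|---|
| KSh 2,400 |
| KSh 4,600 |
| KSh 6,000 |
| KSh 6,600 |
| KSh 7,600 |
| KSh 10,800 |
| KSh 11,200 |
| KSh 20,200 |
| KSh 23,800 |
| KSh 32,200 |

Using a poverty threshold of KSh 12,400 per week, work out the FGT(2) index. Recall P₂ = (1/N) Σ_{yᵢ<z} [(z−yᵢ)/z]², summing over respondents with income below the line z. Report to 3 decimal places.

Below z: KSh 2,400, KSh 4,600, KSh 6,000, KSh 6,600, KSh 7,600, KSh 10,800, KSh 11,200 (q = 7 of N = 10).
Relative gaps: (12400−2400)/12400 = 0.8065; (12400−4600)/12400 = 0.6290; (12400−6000)/12400 = 0.5161; (12400−6600)/12400 = 0.4677; (12400−7600)/12400 = 0.3871; (12400−10800)/12400 = 0.1290; (12400−11200)/12400 = 0.0968.
Squared: 0.6504; 0.3957; 0.2664; 0.2188; 0.1498; 0.0166; 0.0094.
Sum = 1.707076; P₂ = 1.707076 / 10 = 0.171.

0.171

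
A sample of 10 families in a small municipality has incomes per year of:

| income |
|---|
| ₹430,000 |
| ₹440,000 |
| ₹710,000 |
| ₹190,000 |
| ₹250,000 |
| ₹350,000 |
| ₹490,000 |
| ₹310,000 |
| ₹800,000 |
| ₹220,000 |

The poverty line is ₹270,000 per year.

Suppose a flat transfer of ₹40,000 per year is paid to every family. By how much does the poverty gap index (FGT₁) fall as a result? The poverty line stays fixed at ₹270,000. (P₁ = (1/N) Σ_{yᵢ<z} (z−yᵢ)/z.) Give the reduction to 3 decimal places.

Before: below the line — ₹190,000, ₹220,000, ₹250,000; poverty gap index (FGT₁) = 0.05556.
After the ₹40,000 transfer: below the line — ₹230,000, ₹260,000; poverty gap index (FGT₁) = 0.01852.
Reduction = 0.05556 − 0.01852 = 0.037.

0.037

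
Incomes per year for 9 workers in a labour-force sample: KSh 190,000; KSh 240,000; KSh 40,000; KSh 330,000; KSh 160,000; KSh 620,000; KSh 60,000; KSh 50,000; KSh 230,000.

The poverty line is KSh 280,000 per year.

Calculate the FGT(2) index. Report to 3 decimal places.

0.263

Below the line: KSh 40,000, KSh 50,000, KSh 60,000, KSh 160,000, KSh 190,000, KSh 230,000, KSh 240,000 (q = 7 of N = 9).
Normalized shortfalls: (280000−40000)/280000 = 0.8571; (280000−50000)/280000 = 0.8214; (280000−60000)/280000 = 0.7857; (280000−160000)/280000 = 0.4286; (280000−190000)/280000 = 0.3214; (280000−230000)/280000 = 0.1786; (280000−240000)/280000 = 0.1429.
Squared: 0.7347; 0.6747; 0.6173; 0.1837; 0.1033; 0.0319; 0.0204.
Sum = 2.366071; P₂ = 2.366071 / 9 = 0.263.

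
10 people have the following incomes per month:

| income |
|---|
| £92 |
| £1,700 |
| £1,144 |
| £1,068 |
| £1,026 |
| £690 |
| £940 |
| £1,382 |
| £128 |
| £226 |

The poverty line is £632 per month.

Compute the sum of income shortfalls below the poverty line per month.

Incomes under z: £92, £128, £226 (q = 3 of N = 10).
Individual gaps: 632−92 = 540; 632−128 = 504; 632−226 = 406.
Aggregate gap = £1,450.

£1,450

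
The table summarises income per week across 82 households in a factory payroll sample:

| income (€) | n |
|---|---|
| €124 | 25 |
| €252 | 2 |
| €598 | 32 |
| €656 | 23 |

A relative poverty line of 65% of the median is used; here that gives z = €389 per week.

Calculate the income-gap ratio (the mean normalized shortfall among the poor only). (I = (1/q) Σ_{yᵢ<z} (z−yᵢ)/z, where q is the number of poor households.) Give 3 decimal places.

Poor units: 25×€124, 2×€252 (q = 27 of N = 82).
Relative gaps: 0.6812 (×25), 0.3522 (×2); sum = 17.735219.
The income-gap ratio divides by q (the poor only): 17.735219 / 27 = 0.657.

0.657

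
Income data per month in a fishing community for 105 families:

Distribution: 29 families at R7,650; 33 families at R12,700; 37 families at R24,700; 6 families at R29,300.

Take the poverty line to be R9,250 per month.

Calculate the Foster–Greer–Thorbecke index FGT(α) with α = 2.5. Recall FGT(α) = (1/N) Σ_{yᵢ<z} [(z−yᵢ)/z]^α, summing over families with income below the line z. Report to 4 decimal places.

0.0034

Below the line: 29×R7,650 (q = 29 of N = 105).
Normalized shortfalls: (9250−7650)/9250 = 0.1730 (×29).
Raised to α = 2.5: 0.01244 (×29).
Sum = 0.360864; FGT(2.5) = 0.360864 / 105 = 0.0034.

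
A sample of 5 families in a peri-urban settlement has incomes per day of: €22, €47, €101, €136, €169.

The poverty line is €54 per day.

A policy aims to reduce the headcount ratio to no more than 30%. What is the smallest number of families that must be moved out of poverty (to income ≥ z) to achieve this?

Currently q = 2 of N = 5 are below the line (H = 0.400).
A headcount ratio of at most 30% allows at most ⌊0.30 × 5⌋ = 1 poor families.
So at least 2 − 1 = 1 must be lifted.

1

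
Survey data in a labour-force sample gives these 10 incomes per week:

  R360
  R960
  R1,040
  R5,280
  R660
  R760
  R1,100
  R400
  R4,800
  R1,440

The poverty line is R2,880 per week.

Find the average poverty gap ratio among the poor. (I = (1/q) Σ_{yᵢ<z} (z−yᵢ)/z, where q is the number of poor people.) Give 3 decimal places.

Below z: R360, R400, R660, R760, R960, R1,040, R1,100, R1,440 (q = 8 of N = 10).
Shortfall ratios (z−y)/z: 0.8750, 0.8611, 0.7708, 0.7361, 0.6667, 0.6389, 0.6181, 0.5000; sum = 5.666667.
The income-gap ratio divides by q (the poor only): 5.666667 / 8 = 0.708.

0.708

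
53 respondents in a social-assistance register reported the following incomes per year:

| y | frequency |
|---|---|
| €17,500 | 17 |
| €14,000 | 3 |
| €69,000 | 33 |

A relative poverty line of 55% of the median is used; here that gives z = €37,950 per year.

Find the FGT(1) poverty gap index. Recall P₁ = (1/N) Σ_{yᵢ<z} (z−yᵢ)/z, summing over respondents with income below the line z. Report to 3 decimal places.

Below the line: 3×€14,000, 17×€17,500 (q = 20 of N = 53).
Gap ratios (z−y)/z: (37950−14000)/37950 = 0.6311 (×3); (37950−17500)/37950 = 0.5389 (×17).
Σ = 11.054018. Dividing by the full population N = 53 gives P₁ = 0.209.

0.209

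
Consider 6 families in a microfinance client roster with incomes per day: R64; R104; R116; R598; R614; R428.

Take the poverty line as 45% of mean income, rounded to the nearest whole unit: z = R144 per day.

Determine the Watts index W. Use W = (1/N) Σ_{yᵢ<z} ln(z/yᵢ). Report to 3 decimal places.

Poor units: R64, R104, R116 (q = 3 of N = 6).
ln(z/y) terms: ln(144/64) = 0.8109; ln(144/104) = 0.3254; ln(144/116) = 0.2162.
W = 1.352576 / 6 = 0.225.

0.225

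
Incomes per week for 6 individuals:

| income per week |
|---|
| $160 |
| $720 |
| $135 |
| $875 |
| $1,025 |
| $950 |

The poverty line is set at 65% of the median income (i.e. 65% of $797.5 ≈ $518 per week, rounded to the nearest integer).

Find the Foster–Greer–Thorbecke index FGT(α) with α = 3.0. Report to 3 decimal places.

0.122

Below the line: $135, $160 (q = 2 of N = 6).
Gap ratios (z−y)/z: (518−135)/518 = 0.7394; (518−160)/518 = 0.6911.
Raised to α = 3.0: 0.40421; 0.33011.
Sum = 0.734321; FGT(3.0) = 0.734321 / 6 = 0.122.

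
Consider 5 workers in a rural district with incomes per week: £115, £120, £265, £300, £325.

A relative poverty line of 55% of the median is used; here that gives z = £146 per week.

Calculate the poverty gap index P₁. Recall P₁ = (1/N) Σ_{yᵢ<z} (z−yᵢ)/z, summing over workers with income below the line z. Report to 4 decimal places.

0.0781

Incomes under z: £115, £120 (q = 2 of N = 5).
Normalized shortfalls: (146−115)/146 = 0.2123; (146−120)/146 = 0.1781.
Σ = 0.390411. Dividing by the full population N = 5 gives P₁ = 0.0781.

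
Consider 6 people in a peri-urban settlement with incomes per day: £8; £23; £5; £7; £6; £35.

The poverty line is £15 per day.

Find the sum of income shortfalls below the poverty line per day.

£34

Incomes under z: £5, £6, £7, £8 (q = 4 of N = 6).
Individual gaps: 15−5 = 10; 15−6 = 9; 15−7 = 8; 15−8 = 7.
Aggregate gap = £34.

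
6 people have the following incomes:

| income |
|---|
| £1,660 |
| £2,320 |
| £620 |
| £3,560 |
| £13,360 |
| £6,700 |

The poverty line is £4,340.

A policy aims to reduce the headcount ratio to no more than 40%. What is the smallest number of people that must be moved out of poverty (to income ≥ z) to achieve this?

4 of the 6 people are poor, so H = 4/6 = 0.667.
A headcount ratio of at most 40% allows at most ⌊0.40 × 6⌋ = 2 poor people.
So at least 4 − 2 = 2 must be lifted.

2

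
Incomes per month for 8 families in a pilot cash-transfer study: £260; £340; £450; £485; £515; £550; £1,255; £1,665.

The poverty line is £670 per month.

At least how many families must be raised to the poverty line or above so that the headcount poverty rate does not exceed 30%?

4

6 of the 8 families are poor, so H = 6/8 = 0.750.
A headcount ratio of at most 30% allows at most ⌊0.30 × 8⌋ = 2 poor families.
So at least 6 − 2 = 4 must be lifted.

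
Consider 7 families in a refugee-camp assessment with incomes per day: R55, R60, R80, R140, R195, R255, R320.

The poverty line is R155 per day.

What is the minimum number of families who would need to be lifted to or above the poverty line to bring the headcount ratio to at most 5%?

4 of the 7 families are poor, so H = 4/7 = 0.571.
A headcount ratio of at most 5% allows at most ⌊0.05 × 7⌋ = 0 poor families.
So at least 4 − 0 = 4 must be lifted.

4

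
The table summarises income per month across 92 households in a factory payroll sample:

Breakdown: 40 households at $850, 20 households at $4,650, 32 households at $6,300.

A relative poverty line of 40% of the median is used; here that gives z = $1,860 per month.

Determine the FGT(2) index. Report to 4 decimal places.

0.1282

Poor units: 40×$850 (q = 40 of N = 92).
Relative gaps: (1860−850)/1860 = 0.5430 (×40).
Squared: 0.2949 (×40).
Sum = 11.794427; P₂ = 11.794427 / 92 = 0.1282.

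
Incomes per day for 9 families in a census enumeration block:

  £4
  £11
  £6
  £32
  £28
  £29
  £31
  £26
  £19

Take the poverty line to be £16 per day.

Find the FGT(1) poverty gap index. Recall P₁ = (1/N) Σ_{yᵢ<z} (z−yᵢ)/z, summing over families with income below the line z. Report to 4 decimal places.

0.1875

Below the line: £4, £6, £11 (q = 3 of N = 9).
Relative gaps: (16−4)/16 = 0.7500; (16−6)/16 = 0.6250; (16−11)/16 = 0.3125.
Sum of shortfalls = 1.687500; P₁ averages over all N: 1.687500 / 9 = 0.1875.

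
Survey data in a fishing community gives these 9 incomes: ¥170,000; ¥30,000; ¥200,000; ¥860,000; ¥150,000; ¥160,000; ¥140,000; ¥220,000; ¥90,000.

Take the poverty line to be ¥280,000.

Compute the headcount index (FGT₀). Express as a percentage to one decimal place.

88.9%

8 of the 9 respondents have income below ¥280,000.
H = 8/9 = 88.9%.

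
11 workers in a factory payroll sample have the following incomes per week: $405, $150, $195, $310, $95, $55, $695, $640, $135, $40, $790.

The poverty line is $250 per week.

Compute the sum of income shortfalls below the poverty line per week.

$830

Incomes under z: $40, $55, $95, $135, $150, $195 (q = 6 of N = 11).
Individual gaps: 250−40 = 210; 250−55 = 195; 250−95 = 155; 250−135 = 115; 250−150 = 100; 250−195 = 55.
Aggregate gap = $830.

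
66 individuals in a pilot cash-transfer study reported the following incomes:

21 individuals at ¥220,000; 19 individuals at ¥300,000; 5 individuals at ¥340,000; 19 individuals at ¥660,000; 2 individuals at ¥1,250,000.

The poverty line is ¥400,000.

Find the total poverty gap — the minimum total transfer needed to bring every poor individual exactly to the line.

¥5,980,000

Below the line: 21×¥220,000, 19×¥300,000, 5×¥340,000 (q = 45 of N = 66).
Individual gaps: 21×(400000−220000) = 3780000; 19×(400000−300000) = 1900000; 5×(400000−340000) = 300000.
Aggregate gap = ¥5,980,000.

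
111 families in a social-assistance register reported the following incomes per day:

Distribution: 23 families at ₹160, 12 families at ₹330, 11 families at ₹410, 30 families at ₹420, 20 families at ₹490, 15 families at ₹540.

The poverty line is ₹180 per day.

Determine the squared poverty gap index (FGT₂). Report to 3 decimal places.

Poor units: 23×₹160 (q = 23 of N = 111).
Relative gaps: (180−160)/180 = 0.1111 (×23).
Squared: 0.0123 (×23).
Sum = 0.283951; P₂ = 0.283951 / 111 = 0.003.

0.003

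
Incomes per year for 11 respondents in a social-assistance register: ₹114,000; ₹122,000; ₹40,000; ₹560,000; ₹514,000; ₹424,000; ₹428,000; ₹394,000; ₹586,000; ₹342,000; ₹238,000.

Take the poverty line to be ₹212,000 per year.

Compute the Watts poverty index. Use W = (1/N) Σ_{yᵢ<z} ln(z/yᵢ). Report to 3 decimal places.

Below the line: ₹40,000, ₹114,000, ₹122,000 (q = 3 of N = 11).
Log gaps: ln(212000/40000) = 1.6677; ln(212000/114000) = 0.6204; ln(212000/122000) = 0.5526.
W = 2.840660 / 11 = 0.258.

0.258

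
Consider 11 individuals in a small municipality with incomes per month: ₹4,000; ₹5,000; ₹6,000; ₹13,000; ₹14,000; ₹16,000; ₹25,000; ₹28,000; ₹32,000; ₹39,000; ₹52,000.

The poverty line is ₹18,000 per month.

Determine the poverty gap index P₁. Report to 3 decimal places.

0.253

Incomes under z: ₹4,000, ₹5,000, ₹6,000, ₹13,000, ₹14,000, ₹16,000 (q = 6 of N = 11).
Relative gaps: (18000−4000)/18000 = 0.7778; (18000−5000)/18000 = 0.7222; (18000−6000)/18000 = 0.6667; (18000−13000)/18000 = 0.2778; (18000−14000)/18000 = 0.2222; (18000−16000)/18000 = 0.1111.
Σ = 2.777778. Dividing by the full population N = 11 gives P₁ = 0.253.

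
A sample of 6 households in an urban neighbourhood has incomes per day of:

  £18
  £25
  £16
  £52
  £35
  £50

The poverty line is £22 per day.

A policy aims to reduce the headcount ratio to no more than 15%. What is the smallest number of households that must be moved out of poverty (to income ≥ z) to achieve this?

2 of the 6 households are poor, so H = 2/6 = 0.333.
A headcount ratio of at most 15% allows at most ⌊0.15 × 6⌋ = 0 poor households.
So at least 2 − 0 = 2 must be lifted.

2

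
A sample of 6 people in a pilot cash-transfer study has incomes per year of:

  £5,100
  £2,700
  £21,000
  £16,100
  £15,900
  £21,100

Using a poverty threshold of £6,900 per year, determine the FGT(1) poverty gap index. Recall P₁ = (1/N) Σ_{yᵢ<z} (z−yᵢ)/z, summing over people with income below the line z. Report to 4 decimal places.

Below z: £2,700, £5,100 (q = 2 of N = 6).
Relative gaps: (6900−2700)/6900 = 0.6087; (6900−5100)/6900 = 0.2609.
Σ = 0.869565. Dividing by the full population N = 6 gives P₁ = 0.1449.

0.1449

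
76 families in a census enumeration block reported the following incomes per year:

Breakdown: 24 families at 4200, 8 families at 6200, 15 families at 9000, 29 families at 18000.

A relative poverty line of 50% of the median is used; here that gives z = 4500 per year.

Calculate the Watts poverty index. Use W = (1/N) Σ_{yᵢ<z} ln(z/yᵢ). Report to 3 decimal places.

Below z: 24×4200 (q = 24 of N = 76).
ln(z/y) terms: ln(4500/4200) = 0.0690 (×24).
W = 1.655829 / 76 = 0.022.

0.022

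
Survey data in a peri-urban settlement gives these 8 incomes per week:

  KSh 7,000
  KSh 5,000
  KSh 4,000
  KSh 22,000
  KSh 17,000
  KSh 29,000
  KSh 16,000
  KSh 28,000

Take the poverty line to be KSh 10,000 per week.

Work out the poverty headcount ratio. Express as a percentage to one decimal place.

3 of the 8 families have income below KSh 10,000.
H = 3/8 = 37.5%.

37.5%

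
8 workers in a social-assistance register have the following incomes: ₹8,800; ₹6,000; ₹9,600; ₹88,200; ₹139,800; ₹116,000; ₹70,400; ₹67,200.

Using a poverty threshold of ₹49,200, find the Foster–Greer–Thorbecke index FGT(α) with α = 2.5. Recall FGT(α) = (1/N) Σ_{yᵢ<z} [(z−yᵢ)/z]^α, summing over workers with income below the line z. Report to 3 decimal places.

Incomes under z: ₹6,000, ₹8,800, ₹9,600 (q = 3 of N = 8).
Gap ratios (z−y)/z: (49200−6000)/49200 = 0.8780; (49200−8800)/49200 = 0.8211; (49200−9600)/49200 = 0.8049.
Raised to α = 2.5: 0.72243; 0.61100; 0.58120.
Sum = 1.914630; FGT(2.5) = 1.914630 / 8 = 0.239.

0.239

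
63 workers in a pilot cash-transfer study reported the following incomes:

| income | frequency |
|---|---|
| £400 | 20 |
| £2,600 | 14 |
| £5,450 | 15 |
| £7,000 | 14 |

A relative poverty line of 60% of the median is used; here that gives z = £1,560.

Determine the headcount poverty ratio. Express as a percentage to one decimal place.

20 of the 63 workers have income below £1,560.
H = 20/63 = 31.7%.

31.7%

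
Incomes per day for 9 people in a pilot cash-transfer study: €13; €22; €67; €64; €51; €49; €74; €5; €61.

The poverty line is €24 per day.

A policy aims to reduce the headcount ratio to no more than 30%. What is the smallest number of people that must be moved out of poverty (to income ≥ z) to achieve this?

Currently q = 3 of N = 9 are below the line (H = 0.333).
A headcount ratio of at most 30% allows at most ⌊0.30 × 9⌋ = 2 poor people.
So at least 3 − 2 = 1 must be lifted.

1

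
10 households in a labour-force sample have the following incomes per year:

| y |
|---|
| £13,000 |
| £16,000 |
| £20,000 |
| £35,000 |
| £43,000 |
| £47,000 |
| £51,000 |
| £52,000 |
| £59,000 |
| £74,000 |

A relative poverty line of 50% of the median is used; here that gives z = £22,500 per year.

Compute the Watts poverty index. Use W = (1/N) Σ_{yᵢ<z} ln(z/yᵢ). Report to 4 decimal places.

Incomes under z: £13,000, £16,000, £20,000 (q = 3 of N = 10).
ln(z/y) terms: ln(22500/13000) = 0.5486; ln(22500/16000) = 0.3409; ln(22500/20000) = 0.1178.
W = 1.007276 / 10 = 0.1007.

0.1007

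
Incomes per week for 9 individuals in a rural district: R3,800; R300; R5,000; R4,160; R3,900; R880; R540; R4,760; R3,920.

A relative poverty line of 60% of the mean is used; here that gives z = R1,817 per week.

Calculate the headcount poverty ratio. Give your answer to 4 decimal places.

3 of the 9 individuals have income below R1,817.
H = 3/9 = 0.3333.

0.3333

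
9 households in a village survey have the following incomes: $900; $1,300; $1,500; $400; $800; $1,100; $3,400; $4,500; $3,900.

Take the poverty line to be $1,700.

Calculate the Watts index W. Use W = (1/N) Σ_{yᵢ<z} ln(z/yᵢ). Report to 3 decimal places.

Poor units: $400, $800, $900, $1,100, $1,300, $1,500 (q = 6 of N = 9).
ln(z/y) terms: ln(1700/400) = 1.4469; ln(1700/800) = 0.7538; ln(1700/900) = 0.6360; ln(1700/1100) = 0.4353; ln(1700/1300) = 0.2683; ln(1700/1500) = 0.1252.
W = 3.665425 / 9 = 0.407.

0.407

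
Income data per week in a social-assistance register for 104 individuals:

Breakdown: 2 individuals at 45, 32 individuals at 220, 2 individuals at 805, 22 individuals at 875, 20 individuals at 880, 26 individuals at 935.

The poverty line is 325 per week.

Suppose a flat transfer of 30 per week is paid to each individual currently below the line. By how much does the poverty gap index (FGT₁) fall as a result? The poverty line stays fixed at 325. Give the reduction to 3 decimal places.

Before: below the line — 2×45, 32×220; poverty gap index (FGT₁) = 0.11598.
After the 30 transfer: below the line — 2×75, 32×250; poverty gap index (FGT₁) = 0.08580.
Reduction = 0.11598 − 0.08580 = 0.030.

0.030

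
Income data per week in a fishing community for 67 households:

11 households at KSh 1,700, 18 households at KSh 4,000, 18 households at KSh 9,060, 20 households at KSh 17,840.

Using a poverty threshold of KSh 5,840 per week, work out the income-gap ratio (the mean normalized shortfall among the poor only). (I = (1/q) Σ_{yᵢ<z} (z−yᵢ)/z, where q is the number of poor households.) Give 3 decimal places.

Poor units: 11×KSh 1,700, 18×KSh 4,000 (q = 29 of N = 67).
Shortfall ratios (z−y)/z: 0.7089 (×11), 0.3151 (×18); sum = 13.469178.
I averages over the q = 29 poor units only: 13.469178 / 29 = 0.464.

0.464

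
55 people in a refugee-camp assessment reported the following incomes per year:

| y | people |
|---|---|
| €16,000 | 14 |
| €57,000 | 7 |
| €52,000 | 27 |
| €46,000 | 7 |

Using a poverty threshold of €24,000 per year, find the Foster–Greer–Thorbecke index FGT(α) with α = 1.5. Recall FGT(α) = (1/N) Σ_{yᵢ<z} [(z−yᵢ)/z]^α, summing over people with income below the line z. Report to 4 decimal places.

Poor units: 14×€16,000 (q = 14 of N = 55).
Gap ratios (z−y)/z: (24000−16000)/24000 = 0.3333 (×14).
Raised to α = 1.5: 0.19245 (×14).
Sum = 2.694301; FGT(1.5) = 2.694301 / 55 = 0.0490.

0.0490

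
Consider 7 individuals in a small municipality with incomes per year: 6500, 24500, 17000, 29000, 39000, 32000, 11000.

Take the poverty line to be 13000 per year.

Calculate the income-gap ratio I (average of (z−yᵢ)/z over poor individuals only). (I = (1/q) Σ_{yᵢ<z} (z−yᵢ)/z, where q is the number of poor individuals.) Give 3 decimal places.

Below z: 6500, 11000 (q = 2 of N = 7).
Relative gaps: 0.5000, 0.1538; sum = 0.653846.
The income-gap ratio divides by q (the poor only): 0.653846 / 2 = 0.327.

0.327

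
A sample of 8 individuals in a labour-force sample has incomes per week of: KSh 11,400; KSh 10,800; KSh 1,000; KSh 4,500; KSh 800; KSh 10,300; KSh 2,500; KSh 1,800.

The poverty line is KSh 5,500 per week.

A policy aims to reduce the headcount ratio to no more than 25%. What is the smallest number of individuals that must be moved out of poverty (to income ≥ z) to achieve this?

5 of the 8 individuals are poor, so H = 5/8 = 0.625.
A headcount ratio of at most 25% allows at most ⌊0.25 × 8⌋ = 2 poor individuals.
So at least 5 − 2 = 3 must be lifted.

3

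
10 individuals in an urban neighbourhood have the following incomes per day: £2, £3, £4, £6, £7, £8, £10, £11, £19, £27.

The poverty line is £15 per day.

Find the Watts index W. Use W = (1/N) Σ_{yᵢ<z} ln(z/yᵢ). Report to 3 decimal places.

Poor units: £2, £3, £4, £6, £7, £8, £10, £11 (q = 8 of N = 10).
ln(z/y) terms: ln(15/2) = 2.0149; ln(15/3) = 1.6094; ln(15/4) = 1.3218; ln(15/6) = 0.9163; ln(15/7) = 0.7621; ln(15/8) = 0.6286; ln(15/10) = 0.4055; ln(15/11) = 0.3102.
W = 7.968756 / 10 = 0.797.

0.797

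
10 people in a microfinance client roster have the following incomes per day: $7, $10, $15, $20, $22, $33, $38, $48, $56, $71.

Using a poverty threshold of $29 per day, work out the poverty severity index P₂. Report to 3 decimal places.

0.139

Below z: $7, $10, $15, $20, $22 (q = 5 of N = 10).
Normalized shortfalls: (29−7)/29 = 0.7586; (29−10)/29 = 0.6552; (29−15)/29 = 0.4828; (29−20)/29 = 0.3103; (29−22)/29 = 0.2414.
Squared: 0.5755; 0.4293; 0.2331; 0.0963; 0.0583.
Sum = 1.392390; P₂ = 1.392390 / 10 = 0.139.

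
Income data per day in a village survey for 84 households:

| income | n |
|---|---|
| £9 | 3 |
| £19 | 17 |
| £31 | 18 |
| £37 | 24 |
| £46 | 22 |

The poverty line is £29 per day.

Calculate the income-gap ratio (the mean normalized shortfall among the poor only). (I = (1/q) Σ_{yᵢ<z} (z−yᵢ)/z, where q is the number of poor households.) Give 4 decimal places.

0.3966

Poor units: 3×£9, 17×£19 (q = 20 of N = 84).
Shortfall ratios (z−y)/z: 0.6897 (×3), 0.3448 (×17); sum = 7.931034.
The income-gap ratio divides by q (the poor only): 7.931034 / 20 = 0.3966.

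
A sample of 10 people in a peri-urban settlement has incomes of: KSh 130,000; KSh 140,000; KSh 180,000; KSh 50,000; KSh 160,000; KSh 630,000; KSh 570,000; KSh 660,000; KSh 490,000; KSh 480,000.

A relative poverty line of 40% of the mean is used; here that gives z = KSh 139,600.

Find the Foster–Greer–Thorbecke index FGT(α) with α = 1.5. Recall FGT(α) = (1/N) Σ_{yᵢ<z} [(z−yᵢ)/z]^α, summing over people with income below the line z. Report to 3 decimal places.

Below z: KSh 50,000, KSh 130,000 (q = 2 of N = 10).
Normalized shortfalls: (139600−50000)/139600 = 0.6418; (139600−130000)/139600 = 0.0688.
Raised to α = 1.5: 0.51420; 0.01803.
Sum = 0.532236; FGT(1.5) = 0.532236 / 10 = 0.053.

0.053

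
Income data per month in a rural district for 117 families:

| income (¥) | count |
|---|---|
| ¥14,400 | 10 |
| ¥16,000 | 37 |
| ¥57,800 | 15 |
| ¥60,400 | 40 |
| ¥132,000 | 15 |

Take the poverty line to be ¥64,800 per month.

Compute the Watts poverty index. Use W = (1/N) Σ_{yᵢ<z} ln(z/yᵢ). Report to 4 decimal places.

Incomes under z: 10×¥14,400, 37×¥16,000, 15×¥57,800, 40×¥60,400 (q = 102 of N = 117).
Log shortfalls: ln(64800/14400) = 1.5041 (×10); ln(64800/16000) = 1.3987 (×37); ln(64800/57800) = 0.1143 (×15); ln(64800/60400) = 0.0703 (×40).
W = 71.320711 / 117 = 0.6096.

0.6096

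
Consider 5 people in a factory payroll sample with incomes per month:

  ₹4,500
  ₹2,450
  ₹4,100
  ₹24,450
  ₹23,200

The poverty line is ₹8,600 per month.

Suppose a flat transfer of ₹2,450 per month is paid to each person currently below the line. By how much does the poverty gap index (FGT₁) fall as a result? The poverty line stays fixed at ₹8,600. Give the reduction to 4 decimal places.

Before: below the line — ₹2,450, ₹4,100, ₹4,500; poverty gap index (FGT₁) = 0.343023.
After the ₹2,450 transfer: below the line — ₹4,900, ₹6,550, ₹6,950; poverty gap index (FGT₁) = 0.172093.
Reduction = 0.343023 − 0.172093 = 0.1709.

0.1709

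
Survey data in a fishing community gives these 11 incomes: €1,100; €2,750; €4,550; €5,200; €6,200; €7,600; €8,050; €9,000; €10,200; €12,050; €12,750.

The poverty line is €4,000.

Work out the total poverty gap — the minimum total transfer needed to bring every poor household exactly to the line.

Poor units: €1,100, €2,750 (q = 2 of N = 11).
Individual gaps: 4000−1100 = 2900; 4000−2750 = 1250.
Aggregate gap = €4,150.

€4,150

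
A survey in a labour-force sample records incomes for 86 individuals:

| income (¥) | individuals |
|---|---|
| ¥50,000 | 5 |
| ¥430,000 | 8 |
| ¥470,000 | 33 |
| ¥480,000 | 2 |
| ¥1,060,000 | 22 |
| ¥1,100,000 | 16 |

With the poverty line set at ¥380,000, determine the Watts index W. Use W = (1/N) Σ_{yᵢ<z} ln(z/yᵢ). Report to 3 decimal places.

0.118

Below the line: 5×¥50,000 (q = 5 of N = 86).
Log gaps: ln(380000/50000) = 2.0281 (×5).
W = 10.140741 / 86 = 0.118.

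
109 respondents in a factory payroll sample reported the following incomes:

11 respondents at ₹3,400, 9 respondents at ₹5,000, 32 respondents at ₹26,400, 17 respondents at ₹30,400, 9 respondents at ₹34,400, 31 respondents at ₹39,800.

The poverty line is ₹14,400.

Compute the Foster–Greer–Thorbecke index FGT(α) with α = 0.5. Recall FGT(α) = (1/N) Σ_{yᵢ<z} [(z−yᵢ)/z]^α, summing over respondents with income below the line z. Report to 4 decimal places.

Poor units: 11×₹3,400, 9×₹5,000 (q = 20 of N = 109).
Shortfall ratios: (14400−3400)/14400 = 0.7639 (×11); (14400−5000)/14400 = 0.6528 (×9).
Raised to α = 0.5: 0.87401 (×11); 0.80795 (×9).
Sum = 16.885601; FGT(0.5) = 16.885601 / 109 = 0.1549.

0.1549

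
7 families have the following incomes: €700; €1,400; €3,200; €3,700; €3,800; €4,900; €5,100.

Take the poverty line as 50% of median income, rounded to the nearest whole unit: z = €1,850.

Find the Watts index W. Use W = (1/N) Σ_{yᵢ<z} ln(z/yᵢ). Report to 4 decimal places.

Incomes under z: €700, €1,400 (q = 2 of N = 7).
Log shortfalls: ln(1850/700) = 0.9719; ln(1850/1400) = 0.2787.
W = 1.250574 / 7 = 0.1787.

0.1787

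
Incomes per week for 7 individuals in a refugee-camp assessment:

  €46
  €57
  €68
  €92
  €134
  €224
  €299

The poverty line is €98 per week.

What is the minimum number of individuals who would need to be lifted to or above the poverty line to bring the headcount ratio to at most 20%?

3

Currently q = 4 of N = 7 are below the line (H = 0.571).
A headcount ratio of at most 20% allows at most ⌊0.20 × 7⌋ = 1 poor individuals.
So at least 4 − 1 = 3 must be lifted.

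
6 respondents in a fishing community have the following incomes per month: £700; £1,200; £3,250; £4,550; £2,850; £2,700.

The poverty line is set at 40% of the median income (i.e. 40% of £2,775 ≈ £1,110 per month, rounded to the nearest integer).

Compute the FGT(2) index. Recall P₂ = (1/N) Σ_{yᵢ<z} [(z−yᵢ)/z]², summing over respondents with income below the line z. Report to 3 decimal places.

0.023

Poor units: £700 (q = 1 of N = 6).
Normalized shortfalls: (1110−700)/1110 = 0.3694.
Squared: 0.1364.
Sum = 0.136434; P₂ = 0.136434 / 6 = 0.023.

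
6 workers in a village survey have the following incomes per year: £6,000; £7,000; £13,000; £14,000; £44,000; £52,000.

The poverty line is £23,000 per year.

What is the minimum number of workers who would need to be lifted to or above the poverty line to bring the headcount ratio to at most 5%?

Currently q = 4 of N = 6 are below the line (H = 0.667).
A headcount ratio of at most 5% allows at most ⌊0.05 × 6⌋ = 0 poor workers.
So at least 4 − 0 = 4 must be lifted.

4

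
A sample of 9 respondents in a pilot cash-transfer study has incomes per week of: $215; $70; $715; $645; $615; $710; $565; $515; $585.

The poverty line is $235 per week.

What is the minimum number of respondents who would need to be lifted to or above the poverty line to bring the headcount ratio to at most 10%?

2

2 of the 9 respondents are poor, so H = 2/9 = 0.222.
A headcount ratio of at most 10% allows at most ⌊0.10 × 9⌋ = 0 poor respondents.
So at least 2 − 0 = 2 must be lifted.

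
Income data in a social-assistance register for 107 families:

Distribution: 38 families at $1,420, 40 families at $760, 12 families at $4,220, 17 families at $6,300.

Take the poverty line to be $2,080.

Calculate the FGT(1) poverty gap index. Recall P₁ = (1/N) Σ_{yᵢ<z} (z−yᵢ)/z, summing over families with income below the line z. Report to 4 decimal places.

0.3499

Poor units: 40×$760, 38×$1,420 (q = 78 of N = 107).
Normalized shortfalls: (2080−760)/2080 = 0.6346 (×40); (2080−1420)/2080 = 0.3173 (×38).
Sum of shortfalls = 37.442308; P₁ averages over all N: 37.442308 / 107 = 0.3499.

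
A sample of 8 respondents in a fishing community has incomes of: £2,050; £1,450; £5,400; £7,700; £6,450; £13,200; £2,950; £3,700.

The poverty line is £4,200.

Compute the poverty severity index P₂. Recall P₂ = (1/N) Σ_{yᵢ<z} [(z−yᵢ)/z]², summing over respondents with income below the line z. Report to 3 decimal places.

0.099

Below the line: £1,450, £2,050, £2,950, £3,700 (q = 4 of N = 8).
Normalized shortfalls: (4200−1450)/4200 = 0.6548; (4200−2050)/4200 = 0.5119; (4200−2950)/4200 = 0.2976; (4200−3700)/4200 = 0.1190.
Squared: 0.4287; 0.2620; 0.0886; 0.0142.
Sum = 0.793509; P₂ = 0.793509 / 8 = 0.099.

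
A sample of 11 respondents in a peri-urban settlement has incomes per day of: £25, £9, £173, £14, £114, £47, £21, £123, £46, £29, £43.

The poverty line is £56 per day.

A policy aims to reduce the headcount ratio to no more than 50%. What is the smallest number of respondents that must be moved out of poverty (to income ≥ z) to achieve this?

3

Currently q = 8 of N = 11 are below the line (H = 0.727).
A headcount ratio of at most 50% allows at most ⌊0.50 × 11⌋ = 5 poor respondents.
So at least 8 − 5 = 3 must be lifted.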